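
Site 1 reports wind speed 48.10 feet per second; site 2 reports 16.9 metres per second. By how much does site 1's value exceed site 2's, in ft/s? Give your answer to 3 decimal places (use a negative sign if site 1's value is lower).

site 2: 16.9 m/s = 55.44619 ft/s.
Difference: 48.10000 − 55.44619 = -7.346 ft/s.

-7.346 ft/s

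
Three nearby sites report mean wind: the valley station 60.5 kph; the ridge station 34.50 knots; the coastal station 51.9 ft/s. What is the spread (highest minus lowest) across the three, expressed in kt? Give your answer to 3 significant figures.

the valley station: 60.5 km/h = 32.6674 kt.
the coastal station: 51.9 ft/s = 30.7499 kt.
Spread: 34.5000 − 30.7499 = 3.75 kt.

3.75 kt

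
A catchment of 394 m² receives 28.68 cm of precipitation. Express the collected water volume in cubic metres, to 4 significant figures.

Depth: 28.68 cm × 10 = 286.8 mm.
1 mm over 1 m² is 1 L, so volume = 286.8 × 394 = 112999.2 L = 113.0 m³.

113.0 cubic metres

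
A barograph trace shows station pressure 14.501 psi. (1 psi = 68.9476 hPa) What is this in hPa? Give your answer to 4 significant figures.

1 psi = 68.9476 hPa, so 14.501 × 68.9476 = 999.8 hPa.

999.8 hPa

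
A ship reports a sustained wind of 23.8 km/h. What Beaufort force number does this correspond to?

23.8 km/h = 6.6 m/s, which is Beaufort 4 (moderate breeze, 5.5–7.9 m/s).

Beaufort force 4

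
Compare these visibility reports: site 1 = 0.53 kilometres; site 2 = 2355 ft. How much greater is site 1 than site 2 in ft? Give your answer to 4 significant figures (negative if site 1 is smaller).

-616.2 ft

site 1: 0.53 km = 1738.845 ft.
Difference: 1738.845 − 2355.000 = -616.2 ft.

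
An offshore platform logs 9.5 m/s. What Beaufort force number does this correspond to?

9.5 m/s lies in the Beaufort 5 band (fresh breeze, 8.0–10.7 m/s).

Beaufort force 5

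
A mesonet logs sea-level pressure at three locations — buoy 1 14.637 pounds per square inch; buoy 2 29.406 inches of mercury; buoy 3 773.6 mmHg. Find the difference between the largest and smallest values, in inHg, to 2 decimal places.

1.05 inHg

buoy 1: 14.637 psi = 29.8012 inHg.
buoy 3: 773.6 mmHg = 30.4567 inHg.
Spread: 30.4567 − 29.4060 = 1.05 inHg.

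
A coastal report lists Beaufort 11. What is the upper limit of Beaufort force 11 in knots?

63 kt

Beaufort 11 (violent storm) spans 56–63 knots.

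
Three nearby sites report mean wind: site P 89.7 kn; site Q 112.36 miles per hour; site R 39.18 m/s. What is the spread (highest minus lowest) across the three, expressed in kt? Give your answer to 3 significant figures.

21.5 kt

site Q: 112.36 mph = 97.638 kt.
site R: 39.18 m/s = 76.160 kt.
Spread: 97.638 − 76.160 = 21.5 kt.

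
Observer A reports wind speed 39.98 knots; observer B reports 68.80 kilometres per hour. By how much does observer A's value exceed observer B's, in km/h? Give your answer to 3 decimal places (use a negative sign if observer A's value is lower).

5.243 km/h

observer A: 39.98 kt = 74.04296 km/h.
Difference: 74.04296 − 68.80000 = 5.243 km/h.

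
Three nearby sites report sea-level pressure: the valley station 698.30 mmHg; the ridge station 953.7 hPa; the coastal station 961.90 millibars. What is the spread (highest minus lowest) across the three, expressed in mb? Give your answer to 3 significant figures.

the valley station: 698.30 mmHg = 930.990 mb.
the ridge station: 953.7 hPa = 953.700 mb.
Spread: 961.900 − 930.990 = 30.9 mb.

30.9 mb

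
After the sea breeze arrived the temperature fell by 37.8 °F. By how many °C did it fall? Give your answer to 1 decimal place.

Converting a difference, only the 9/5 scale factor applies: Δ°C = 37.8 × 0.5556 = 21.0 °C.

21.0 °C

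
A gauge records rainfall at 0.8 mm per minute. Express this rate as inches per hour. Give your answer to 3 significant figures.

0.8 mm/minute × 0.0393701 in/mm × 60 minute/hour = 1.89 in/hour.

1.89 in/hour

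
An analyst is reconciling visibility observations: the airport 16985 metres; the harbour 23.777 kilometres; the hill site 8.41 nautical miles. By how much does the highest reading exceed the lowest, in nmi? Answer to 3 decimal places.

the airport: 16985 m = 9.17117 nmi.
the harbour: 23.777 km = 12.83855 nmi.
Spread: 12.83855 − 8.41000 = 4.429 nmi.

4.429 nmi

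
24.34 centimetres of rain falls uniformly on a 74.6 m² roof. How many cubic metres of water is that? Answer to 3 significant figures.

18.2 cubic metres

Depth: 24.34 cm × 10 = 243.4 mm.
1 mm over 1 m² is 1 L, so volume = 243.4 × 74.6 = 18157.64 L = 18.2 m³.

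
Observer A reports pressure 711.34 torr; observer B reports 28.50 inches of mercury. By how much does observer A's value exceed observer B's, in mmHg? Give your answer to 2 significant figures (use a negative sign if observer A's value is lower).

observer B: 28.50 inHg = 723.90 mmHg.
Difference: 711.34 − 723.90 = -13 mmHg.

-13 mmHg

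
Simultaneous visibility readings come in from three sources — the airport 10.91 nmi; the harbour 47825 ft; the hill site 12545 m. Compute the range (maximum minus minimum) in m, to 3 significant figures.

the airport: 10.91 nmi = 20205.32 m.
the harbour: 47825 ft = 14577.06 m.
Spread: 20205.32 − 12545.00 = 7660 m.

7660 m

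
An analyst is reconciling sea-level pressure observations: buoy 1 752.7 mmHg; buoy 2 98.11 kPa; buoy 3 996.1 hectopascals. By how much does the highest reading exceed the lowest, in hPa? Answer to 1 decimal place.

22.4 hPa

buoy 1: 752.7 mmHg = 1003.518 hPa.
buoy 2: 98.11 kPa = 981.100 hPa.
Spread: 1003.518 − 981.100 = 22.4 hPa.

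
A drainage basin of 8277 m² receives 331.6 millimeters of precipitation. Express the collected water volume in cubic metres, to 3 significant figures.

1 mm over 1 m² is 1 L, so volume = 331.6 × 8277 = 2744653.2 L = 2740 m³.

2740 cubic metres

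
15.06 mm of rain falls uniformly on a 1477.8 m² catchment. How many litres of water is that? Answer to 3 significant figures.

1 mm over 1 m² is 1 L, so volume = 15.06 × 1477.8 = 22255.668 L ≈ 22300 L.

22300 litres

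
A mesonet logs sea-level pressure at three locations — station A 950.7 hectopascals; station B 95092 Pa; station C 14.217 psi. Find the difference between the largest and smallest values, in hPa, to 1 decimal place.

station B: 95092 Pa = 950.920 hPa.
station C: 14.217 psi = 980.228 hPa.
Spread: 980.228 − 950.700 = 29.5 hPa.

29.5 hPa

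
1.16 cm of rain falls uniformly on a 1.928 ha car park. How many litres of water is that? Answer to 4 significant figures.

Depth: 1.16 cm × 10 = 11.6 mm.
Area: 1.928 ha = 19280 m².
1 mm over 1 m² is 1 L, so volume = 11.6 × 19280 = 223648 L ≈ 223600 L.

223600 litres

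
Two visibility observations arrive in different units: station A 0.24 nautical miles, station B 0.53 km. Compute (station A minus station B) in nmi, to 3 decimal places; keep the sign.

station B: 0.53 km = 0.28618 nmi.
Difference: 0.24000 − 0.28618 = -0.046 nmi.

-0.046 nmi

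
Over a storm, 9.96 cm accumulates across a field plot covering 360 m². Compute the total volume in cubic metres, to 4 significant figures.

Depth: 9.96 cm × 10 = 99.6 mm.
1 mm over 1 m² is 1 L, so volume = 99.6 × 360 = 35856 L = 35.86 m³.

35.86 cubic metres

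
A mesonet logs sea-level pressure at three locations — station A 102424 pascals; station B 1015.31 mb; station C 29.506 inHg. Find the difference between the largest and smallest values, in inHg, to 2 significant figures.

0.74 inHg

station A: 102424 Pa = 30.2458 inHg.
station B: 1015.31 mb = 29.9821 inHg.
Spread: 30.2458 − 29.5060 = 0.74 inHg.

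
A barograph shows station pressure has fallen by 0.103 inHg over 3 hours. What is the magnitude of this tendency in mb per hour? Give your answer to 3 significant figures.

1.16 mb per hour

0.103 inHg / 3 h × 33.8639 mb/inHg = 1.16 mb/h.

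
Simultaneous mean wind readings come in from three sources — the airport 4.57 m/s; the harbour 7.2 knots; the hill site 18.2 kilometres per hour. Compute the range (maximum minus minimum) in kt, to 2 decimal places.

the airport: 4.57 m/s = 8.8834 kt.
the hill site: 18.2 km/h = 9.8272 kt.
Spread: 9.8272 − 7.2000 = 2.63 kt.

2.63 kt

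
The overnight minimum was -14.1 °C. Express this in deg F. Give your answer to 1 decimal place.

°F = °C × 9/5 + 32 = -14.1 × 1.8 + 32 = 6.6 °F.

6.6 °F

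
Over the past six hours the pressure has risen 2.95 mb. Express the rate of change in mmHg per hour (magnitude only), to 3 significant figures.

2.95 mb / 6 h × 0.750062 mmHg/mb = 0.369 mmHg/h.

0.369 mmHg per hour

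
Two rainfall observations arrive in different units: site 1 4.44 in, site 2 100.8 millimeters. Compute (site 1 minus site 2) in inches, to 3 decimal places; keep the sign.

site 2: 100.8 mm = 3.968504 in.
Difference: 4.440000 − 3.968504 = 0.471 in.

0.471 in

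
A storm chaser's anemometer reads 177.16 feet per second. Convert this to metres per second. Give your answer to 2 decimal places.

54.00 m/s

1 ft/s = 0.3048 m/s, so 177.16 × 0.3048 = 54.00 m/s.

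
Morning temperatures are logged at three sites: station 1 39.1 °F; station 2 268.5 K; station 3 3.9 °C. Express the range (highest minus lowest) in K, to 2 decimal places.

8.59 K

station 1: 39.1 °F = 3.944 °C.
station 2: 268.5 K = -4.650 °C.
Spread: 3.944 − (-4.650) = 8.594 °C.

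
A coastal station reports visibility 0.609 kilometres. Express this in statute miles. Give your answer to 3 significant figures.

1 km = 0.621371 SM, so 0.609 × 0.621371 = 0.378 SM.

0.378 SM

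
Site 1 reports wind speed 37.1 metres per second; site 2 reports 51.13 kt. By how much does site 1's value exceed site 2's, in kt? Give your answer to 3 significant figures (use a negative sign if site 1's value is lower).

21.0 kt

site 1: 37.1 m/s = 72.117 kt.
Difference: 72.117 − 51.130 = 21.0 kt.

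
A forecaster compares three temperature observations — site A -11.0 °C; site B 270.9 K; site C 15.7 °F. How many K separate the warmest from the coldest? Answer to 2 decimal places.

8.75 K

site B: 270.9 K = -2.250 °C.
site C: 15.7 °F = -9.056 °C.
Spread: (-2.250) − (-11.000) = 8.750 °C.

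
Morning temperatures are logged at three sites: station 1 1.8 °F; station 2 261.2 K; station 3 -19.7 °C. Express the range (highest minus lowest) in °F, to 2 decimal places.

station 1: 1.8 °F = -16.778 °C.
station 2: 261.2 K = -11.950 °C.
Spread: (-11.950) − (-19.700) = 7.750 °C = 13.95 °F.

13.95 °F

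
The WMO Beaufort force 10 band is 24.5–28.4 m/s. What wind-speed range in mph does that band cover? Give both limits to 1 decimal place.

54.8 to 63.5 mph

24.5–28.4 m/s × 2.237 = 54.8–63.5 mph.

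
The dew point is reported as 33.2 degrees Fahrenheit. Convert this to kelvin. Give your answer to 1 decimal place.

273.8 K

First to °C: 0.67 °C.
Then to K: 273.8 K.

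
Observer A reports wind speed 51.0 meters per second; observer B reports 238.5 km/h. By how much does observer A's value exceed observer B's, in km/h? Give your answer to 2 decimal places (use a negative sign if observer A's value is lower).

-54.90 km/h

observer A: 51.0 m/s = 183.6000 km/h.
Difference: 183.6000 − 238.5000 = -54.90 km/h.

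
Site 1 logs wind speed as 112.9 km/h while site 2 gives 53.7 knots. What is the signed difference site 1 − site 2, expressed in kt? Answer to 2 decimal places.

7.26 kt

site 1: 112.9 km/h = 60.9611 kt.
Difference: 60.9611 − 53.7000 = 7.26 kt.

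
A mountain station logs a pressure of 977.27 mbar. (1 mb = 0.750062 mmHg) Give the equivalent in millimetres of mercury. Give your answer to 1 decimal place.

733.0 mmHg

1 mb = 0.750062 mmHg, so 977.27 × 0.750062 = 733.0 mmHg.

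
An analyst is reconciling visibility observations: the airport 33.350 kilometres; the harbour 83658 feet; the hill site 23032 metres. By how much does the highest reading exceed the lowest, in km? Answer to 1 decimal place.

10.3 km

the harbour: 83658 ft = 25.499 km.
the hill site: 23032 m = 23.032 km.
Spread: 33.350 − 23.032 = 10.3 km.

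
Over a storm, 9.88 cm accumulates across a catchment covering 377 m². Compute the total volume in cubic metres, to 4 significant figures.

37.25 cubic metres

Depth: 9.88 cm × 10 = 98.8 mm.
1 mm over 1 m² is 1 L, so volume = 98.8 × 377 = 37247.6 L = 37.25 m³.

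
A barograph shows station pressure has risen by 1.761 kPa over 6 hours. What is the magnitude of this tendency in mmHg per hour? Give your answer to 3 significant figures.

2.20 mmHg per hour

1.761 kPa / 6 h × 7.50062 mmHg/kPa = 2.20 mmHg/h.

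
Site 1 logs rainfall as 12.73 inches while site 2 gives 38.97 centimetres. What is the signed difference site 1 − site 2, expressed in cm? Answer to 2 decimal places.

site 1: 12.73 in = 32.3342 cm.
Difference: 32.3342 − 38.9700 = -6.64 cm.

-6.64 cm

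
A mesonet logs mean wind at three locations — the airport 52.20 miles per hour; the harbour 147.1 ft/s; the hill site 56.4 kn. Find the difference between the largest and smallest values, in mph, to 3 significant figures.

48.1 mph

the harbour: 147.1 ft/s = 100.295 mph.
the hill site: 56.4 kt = 64.904 mph.
Spread: 100.295 − 52.200 = 48.1 mph.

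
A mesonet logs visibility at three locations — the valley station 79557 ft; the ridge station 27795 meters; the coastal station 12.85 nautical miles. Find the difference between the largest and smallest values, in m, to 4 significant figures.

3997 m

the valley station: 79557 ft = 24248.97 m.
the coastal station: 12.85 nmi = 23798.20 m.
Spread: 27795.00 − 23798.20 = 3997 m.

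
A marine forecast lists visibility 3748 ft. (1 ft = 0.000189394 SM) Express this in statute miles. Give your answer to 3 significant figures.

1 ft = 0.000189394 SM, so 3748 × 0.000189394 = 0.710 SM.

0.710 SM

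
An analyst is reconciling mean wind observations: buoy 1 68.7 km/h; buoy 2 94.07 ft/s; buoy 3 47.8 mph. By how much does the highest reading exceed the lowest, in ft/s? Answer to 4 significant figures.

buoy 1: 68.7 km/h = 62.6094 ft/s.
buoy 3: 47.8 mph = 70.1067 ft/s.
Spread: 94.0700 − 62.6094 = 31.46 ft/s.

31.46 ft/s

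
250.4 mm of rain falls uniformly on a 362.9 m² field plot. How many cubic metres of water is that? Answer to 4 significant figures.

1 mm over 1 m² is 1 L, so volume = 250.4 × 362.9 = 90870.16 L = 90.87 m³.

90.87 cubic metres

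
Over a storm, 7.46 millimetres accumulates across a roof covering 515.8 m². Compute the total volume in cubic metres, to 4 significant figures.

3.848 cubic metres

1 mm over 1 m² is 1 L, so volume = 7.46 × 515.8 = 3847.868 L = 3.848 m³.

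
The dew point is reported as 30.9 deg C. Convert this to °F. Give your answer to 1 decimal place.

87.6 °F

°F = °C × 9/5 + 32 = 30.9 × 1.8 + 32 = 87.6 °F.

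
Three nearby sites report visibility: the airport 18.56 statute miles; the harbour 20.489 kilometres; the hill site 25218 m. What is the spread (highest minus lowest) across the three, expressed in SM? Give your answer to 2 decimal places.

5.83 SM

the harbour: 20.489 km = 12.7313 SM.
the hill site: 25218 m = 15.6697 SM.
Spread: 18.5600 − 12.7313 = 5.83 SM.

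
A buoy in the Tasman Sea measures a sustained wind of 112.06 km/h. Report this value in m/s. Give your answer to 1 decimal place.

1 km/h = 0.277778 m/s, so 112.06 × 0.277778 = 31.1 m/s.

31.1 m/s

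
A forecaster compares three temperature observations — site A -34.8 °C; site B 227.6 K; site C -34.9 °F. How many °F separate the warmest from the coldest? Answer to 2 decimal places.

site B: 227.6 K = -45.550 °C.
site C: -34.9 °F = -37.167 °C.
Spread: (-34.800) − (-45.550) = 10.750 °C = 19.35 °F.

19.35 °F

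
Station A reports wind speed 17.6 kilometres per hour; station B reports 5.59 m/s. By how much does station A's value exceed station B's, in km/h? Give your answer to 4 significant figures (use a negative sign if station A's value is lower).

-2.524 km/h

station B: 5.59 m/s = 20.12400 km/h.
Difference: 17.60000 − 20.12400 = -2.524 km/h.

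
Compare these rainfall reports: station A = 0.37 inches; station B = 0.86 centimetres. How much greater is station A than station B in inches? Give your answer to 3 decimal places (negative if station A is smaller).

station B: 0.86 cm = 0.33858 in.
Difference: 0.37000 − 0.33858 = 0.031 in.

0.031 in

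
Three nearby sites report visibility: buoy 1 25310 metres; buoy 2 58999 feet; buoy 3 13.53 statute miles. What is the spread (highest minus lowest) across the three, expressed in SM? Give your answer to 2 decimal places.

4.55 SM

buoy 1: 25310 m = 15.7269 SM.
buoy 2: 58999 ft = 11.1741 SM.
Spread: 15.7269 − 11.1741 = 4.55 SM.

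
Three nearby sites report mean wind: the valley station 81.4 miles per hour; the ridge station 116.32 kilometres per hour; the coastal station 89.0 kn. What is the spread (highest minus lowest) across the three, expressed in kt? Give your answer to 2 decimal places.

the valley station: 81.4 mph = 70.7347 kt.
the ridge station: 116.32 km/h = 62.8078 kt.
Spread: 89.0000 − 62.8078 = 26.19 kt.

26.19 kt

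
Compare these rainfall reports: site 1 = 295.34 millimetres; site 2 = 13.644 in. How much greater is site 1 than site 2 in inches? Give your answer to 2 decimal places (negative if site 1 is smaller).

-2.02 in

site 1: 295.34 mm = 11.6276 in.
Difference: 11.6276 − 13.6440 = -2.02 in.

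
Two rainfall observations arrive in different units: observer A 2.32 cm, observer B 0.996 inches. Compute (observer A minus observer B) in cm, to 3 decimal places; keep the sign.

-0.210 cm

observer B: 0.996 in = 2.52984 cm.
Difference: 2.32000 − 2.52984 = -0.210 cm.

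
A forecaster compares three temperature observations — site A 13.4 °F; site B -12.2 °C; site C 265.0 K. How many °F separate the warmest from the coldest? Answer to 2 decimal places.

site A: 13.4 °F = -10.333 °C.
site C: 265.0 K = -8.150 °C.
Spread: (-8.150) − (-12.200) = 4.050 °C = 7.29 °F.

7.29 °F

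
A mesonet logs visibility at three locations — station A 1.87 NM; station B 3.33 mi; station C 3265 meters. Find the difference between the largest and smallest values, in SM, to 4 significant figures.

station A: 1.87 nmi = 2.15196 SM.
station C: 3265 m = 2.02878 SM.
Spread: 3.33000 − 2.02878 = 1.301 SM.

1.301 SM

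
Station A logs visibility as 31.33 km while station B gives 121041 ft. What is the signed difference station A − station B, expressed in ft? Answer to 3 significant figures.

-18300 ft

station A: 31.33 km = 102788.71 ft.
Difference: 102788.71 − 121041.00 = -18300 ft.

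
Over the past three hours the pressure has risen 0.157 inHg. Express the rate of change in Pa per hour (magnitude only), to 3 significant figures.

0.157 inHg / 3 h × 3386.39 Pa/inHg = 177 Pa/h.

177 Pa per hour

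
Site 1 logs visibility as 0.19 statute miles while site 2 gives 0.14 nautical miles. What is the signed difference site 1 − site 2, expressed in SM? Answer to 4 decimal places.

0.0289 SM

site 2: 0.14 nmi = 0.161109 SM.
Difference: 0.190000 − 0.161109 = 0.0289 SM.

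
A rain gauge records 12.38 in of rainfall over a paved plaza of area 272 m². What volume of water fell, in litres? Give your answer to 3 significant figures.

Depth: 12.38 in × 25.4 = 314.452 mm.
1 mm over 1 m² is 1 L, so volume = 314.452 × 272 = 85530.944 L ≈ 85500 L.

85500 litres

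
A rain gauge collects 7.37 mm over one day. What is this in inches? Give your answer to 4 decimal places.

0.2902 in

1 mm = 0.0393701 in, so 7.37 × 0.0393701 = 0.2902 in.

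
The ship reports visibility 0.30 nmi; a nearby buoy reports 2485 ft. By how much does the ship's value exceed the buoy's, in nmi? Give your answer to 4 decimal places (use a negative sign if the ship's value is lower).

-0.1090 nmi

the buoy: 2485 ft = 0.408978 nmi.
Difference: 0.300000 − 0.408978 = -0.1090 nmi.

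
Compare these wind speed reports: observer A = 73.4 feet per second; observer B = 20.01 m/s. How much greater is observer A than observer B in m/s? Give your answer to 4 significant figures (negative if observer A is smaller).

2.362 m/s

observer A: 73.4 ft/s = 22.37232 m/s.
Difference: 22.37232 − 20.01000 = 2.362 m/s.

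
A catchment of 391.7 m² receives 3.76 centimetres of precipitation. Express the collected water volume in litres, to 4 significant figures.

14730 litres

Depth: 3.76 cm × 10 = 37.6 mm.
1 mm over 1 m² is 1 L, so volume = 37.6 × 391.7 = 14727.92 L ≈ 14730 L.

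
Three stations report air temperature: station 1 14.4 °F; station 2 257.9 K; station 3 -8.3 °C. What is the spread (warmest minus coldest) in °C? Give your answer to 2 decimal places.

6.95 °C

station 1: 14.4 °F = -9.778 °C.
station 2: 257.9 K = -15.250 °C.
Spread: (-8.300) − (-15.250) = 6.950 °C.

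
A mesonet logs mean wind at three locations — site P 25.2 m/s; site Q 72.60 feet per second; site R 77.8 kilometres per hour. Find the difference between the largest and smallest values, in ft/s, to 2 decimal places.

11.77 ft/s

site P: 25.2 m/s = 82.6772 ft/s.
site R: 77.8 km/h = 70.9026 ft/s.
Spread: 82.6772 − 70.9026 = 11.77 ft/s.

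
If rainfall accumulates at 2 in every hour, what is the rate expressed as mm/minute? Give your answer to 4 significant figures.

2 in/hour × 25.4 mm/in × 0.0166667 hour/minute = 0.8467 mm/minute.

0.8467 mm/minute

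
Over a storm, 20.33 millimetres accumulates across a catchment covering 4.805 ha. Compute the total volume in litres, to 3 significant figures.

Area: 4.805 ha = 48050 m².
1 mm over 1 m² is 1 L, so volume = 20.33 × 48050 = 976856.5 L ≈ 977000 L.

977000 litres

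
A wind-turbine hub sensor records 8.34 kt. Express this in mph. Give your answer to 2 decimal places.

1 kt = 1.15078 mph, so 8.34 × 1.15078 = 9.60 mph.

9.60 mph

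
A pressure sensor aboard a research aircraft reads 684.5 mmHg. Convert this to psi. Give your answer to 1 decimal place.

1 mmHg = 0.0193368 psi, so 684.5 × 0.0193368 = 13.2 psi.

13.2 psi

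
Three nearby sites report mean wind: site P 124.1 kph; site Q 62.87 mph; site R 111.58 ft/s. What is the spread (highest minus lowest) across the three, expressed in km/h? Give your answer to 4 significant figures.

22.92 km/h

site Q: 62.87 mph = 101.1795 km/h.
site R: 111.58 ft/s = 122.4345 km/h.
Spread: 124.1000 − 101.1795 = 22.92 km/h.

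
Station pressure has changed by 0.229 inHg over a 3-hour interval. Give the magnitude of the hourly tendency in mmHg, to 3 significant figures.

1.94 mmHg per hour

0.229 inHg / 3 h × 25.4 mmHg/inHg = 1.94 mmHg/h.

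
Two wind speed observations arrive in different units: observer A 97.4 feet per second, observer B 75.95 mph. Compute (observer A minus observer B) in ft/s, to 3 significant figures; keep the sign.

-14.0 ft/s

observer B: 75.95 mph = 111.393 ft/s.
Difference: 97.400 − 111.393 = -14.0 ft/s.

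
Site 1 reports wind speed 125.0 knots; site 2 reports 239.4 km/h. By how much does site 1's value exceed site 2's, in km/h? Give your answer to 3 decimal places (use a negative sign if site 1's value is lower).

-7.900 km/h

site 1: 125.0 kt = 231.50000 km/h.
Difference: 231.50000 − 239.40000 = -7.900 km/h.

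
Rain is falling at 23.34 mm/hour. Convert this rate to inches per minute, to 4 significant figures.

23.34 mm/hour × 0.0393701 in/mm × 0.0166667 hour/minute = 0.01531 in/minute.

0.01531 in/minute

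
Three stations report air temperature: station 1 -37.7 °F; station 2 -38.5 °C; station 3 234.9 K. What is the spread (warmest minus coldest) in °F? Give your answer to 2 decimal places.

0.85 °F

station 1: -37.7 °F = -38.722 °C.
station 3: 234.9 K = -38.250 °C.
Spread: (-38.250) − (-38.722) = 0.472 °C = 0.85 °F.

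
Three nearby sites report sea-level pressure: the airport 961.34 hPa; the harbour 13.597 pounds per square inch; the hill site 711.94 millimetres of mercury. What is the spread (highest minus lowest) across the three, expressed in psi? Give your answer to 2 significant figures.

the airport: 961.34 hPa = 13.9431 psi.
the hill site: 711.94 mmHg = 13.7666 psi.
Spread: 13.9431 − 13.5970 = 0.35 psi.

0.35 psi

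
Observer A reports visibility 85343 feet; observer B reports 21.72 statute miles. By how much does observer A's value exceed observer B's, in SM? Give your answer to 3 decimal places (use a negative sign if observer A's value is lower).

observer A: 85343 ft = 16.16345 SM.
Difference: 16.16345 − 21.72000 = -5.557 SM.

-5.557 SM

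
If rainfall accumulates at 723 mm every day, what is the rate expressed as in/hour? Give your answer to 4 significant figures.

1.186 in/hour

723 mm/day × 0.0393701 in/mm × 0.0416667 day/hour = 1.186 in/hour.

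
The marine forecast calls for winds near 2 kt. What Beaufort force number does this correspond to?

2 kt lies in the Beaufort 1 band (light air, 1–3 kt).

Beaufort force 1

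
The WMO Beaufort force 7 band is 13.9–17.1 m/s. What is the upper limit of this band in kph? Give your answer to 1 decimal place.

61.6 km/h

13.9–17.1 m/s × 3.6 = 50.0–61.6 km/h.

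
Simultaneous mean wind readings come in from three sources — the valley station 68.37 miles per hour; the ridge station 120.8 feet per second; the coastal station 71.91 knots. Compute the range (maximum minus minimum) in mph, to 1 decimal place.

14.4 mph

the ridge station: 120.8 ft/s = 82.364 mph.
the coastal station: 71.91 kt = 82.753 mph.
Spread: 82.753 − 68.370 = 14.4 mph.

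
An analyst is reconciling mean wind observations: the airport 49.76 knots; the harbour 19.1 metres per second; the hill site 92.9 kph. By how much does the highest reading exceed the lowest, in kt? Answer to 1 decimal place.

the harbour: 19.1 m/s = 37.127 kt.
the hill site: 92.9 km/h = 50.162 kt.
Spread: 50.162 − 37.127 = 13.0 kt.

13.0 kt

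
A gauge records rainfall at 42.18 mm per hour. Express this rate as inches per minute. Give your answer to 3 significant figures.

42.18 mm/hour × 0.0393701 in/mm × 0.0166667 hour/minute = 0.0277 in/minute.

0.0277 in/minute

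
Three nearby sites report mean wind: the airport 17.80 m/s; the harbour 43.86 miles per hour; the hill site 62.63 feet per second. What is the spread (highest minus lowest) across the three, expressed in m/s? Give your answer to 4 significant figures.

1.807 m/s

the harbour: 43.86 mph = 19.60717 m/s.
the hill site: 62.63 ft/s = 19.08962 m/s.
Spread: 19.60717 − 17.80000 = 1.807 m/s.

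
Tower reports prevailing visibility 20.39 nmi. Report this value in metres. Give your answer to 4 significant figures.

37760 m

1 nmi = 1852 m, so 20.39 × 1852 = 37760 m.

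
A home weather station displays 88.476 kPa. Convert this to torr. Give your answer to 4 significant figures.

1 kPa = 7.50062 mmHg, so 88.476 × 7.50062 = 663.6 mmHg.

663.6 mmHg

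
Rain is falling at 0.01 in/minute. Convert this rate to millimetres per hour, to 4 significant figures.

15.24 mm/hour

0.01 in/minute × 25.4 mm/in × 60 minute/hour = 15.24 mm/hour.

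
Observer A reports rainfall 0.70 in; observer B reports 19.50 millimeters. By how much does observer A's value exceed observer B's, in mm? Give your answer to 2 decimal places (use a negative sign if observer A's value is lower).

observer A: 0.70 in = 17.7800 mm.
Difference: 17.7800 − 19.5000 = -1.72 mm.

-1.72 mm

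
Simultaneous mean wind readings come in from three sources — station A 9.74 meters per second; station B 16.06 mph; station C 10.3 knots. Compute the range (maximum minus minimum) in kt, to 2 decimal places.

station A: 9.74 m/s = 18.9330 kt.
station B: 16.06 mph = 13.9558 kt.
Spread: 18.9330 − 10.3000 = 8.63 kt.

8.63 kt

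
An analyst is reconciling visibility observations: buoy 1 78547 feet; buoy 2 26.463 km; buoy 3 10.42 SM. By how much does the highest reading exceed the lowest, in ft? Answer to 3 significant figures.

buoy 2: 26.463 km = 86820.87 ft.
buoy 3: 10.42 SM = 55017.60 ft.
Spread: 86820.87 − 55017.60 = 31800 ft.

31800 ft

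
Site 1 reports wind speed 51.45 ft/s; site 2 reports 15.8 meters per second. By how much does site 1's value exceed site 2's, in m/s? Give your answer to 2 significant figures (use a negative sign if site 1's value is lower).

site 1: 51.45 ft/s = 15.6820 m/s.
Difference: 15.6820 − 15.8000 = -0.12 m/s.

-0.12 m/s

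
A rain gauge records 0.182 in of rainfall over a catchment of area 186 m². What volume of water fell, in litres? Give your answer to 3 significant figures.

860 litres

Depth: 0.182 in × 25.4 = 4.6228 mm.
1 mm over 1 m² is 1 L, so volume = 4.6228 × 186 = 859.8408 L ≈ 860 L.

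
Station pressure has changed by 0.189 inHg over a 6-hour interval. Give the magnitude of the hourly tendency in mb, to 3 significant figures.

1.07 mb per hour

0.189 inHg / 6 h × 33.8639 mb/inHg = 1.07 mb/h.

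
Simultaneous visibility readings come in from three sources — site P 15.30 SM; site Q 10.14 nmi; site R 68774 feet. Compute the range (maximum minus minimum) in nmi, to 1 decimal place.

3.2 nmi

site P: 15.30 SM = 13.295 nmi.
site R: 68774 ft = 11.319 nmi.
Spread: 13.295 − 10.140 = 3.2 nmi.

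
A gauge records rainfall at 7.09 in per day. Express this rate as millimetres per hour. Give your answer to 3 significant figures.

7.50 mm/hour

7.09 in/day × 25.4 mm/in × 0.0416667 day/hour = 7.50 mm/hour.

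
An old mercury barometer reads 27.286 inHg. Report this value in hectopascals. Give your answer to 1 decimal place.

1 inHg = 33.8639 hPa, so 27.286 × 33.8639 = 924.0 hPa.

924.0 hPa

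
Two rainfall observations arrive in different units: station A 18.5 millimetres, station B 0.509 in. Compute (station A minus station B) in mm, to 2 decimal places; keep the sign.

5.57 mm

station B: 0.509 in = 12.9286 mm.
Difference: 18.5000 − 12.9286 = 5.57 mm.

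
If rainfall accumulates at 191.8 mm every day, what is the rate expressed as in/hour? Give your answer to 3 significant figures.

0.315 in/hour

191.8 mm/day × 0.0393701 in/mm × 0.0416667 day/hour = 0.315 in/hour.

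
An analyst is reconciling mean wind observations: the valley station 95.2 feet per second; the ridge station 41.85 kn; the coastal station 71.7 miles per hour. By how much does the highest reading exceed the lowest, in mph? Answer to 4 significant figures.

the valley station: 95.2 ft/s = 64.9091 mph.
the ridge station: 41.85 kt = 48.1601 mph.
Spread: 71.7000 − 48.1601 = 23.54 mph.

23.54 mph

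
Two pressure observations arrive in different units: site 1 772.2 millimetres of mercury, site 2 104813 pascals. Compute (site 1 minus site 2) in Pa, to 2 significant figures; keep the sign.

site 1: 772.2 mmHg = 102951.55 Pa.
Difference: 102951.55 − 104813.00 = -1900 Pa.

-1900 Pa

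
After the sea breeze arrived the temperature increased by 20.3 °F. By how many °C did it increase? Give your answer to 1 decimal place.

11.3 °C

A change of 1 °C equals a change of 1.8 °F: Δ°C = 20.3 × 0.5556 = 11.3 °C.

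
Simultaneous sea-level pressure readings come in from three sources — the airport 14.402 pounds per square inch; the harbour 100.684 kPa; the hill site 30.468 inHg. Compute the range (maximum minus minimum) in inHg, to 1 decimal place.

1.1 inHg

the airport: 14.402 psi = 29.323 inHg.
the harbour: 100.684 kPa = 29.732 inHg.
Spread: 30.468 − 29.323 = 1.1 inHg.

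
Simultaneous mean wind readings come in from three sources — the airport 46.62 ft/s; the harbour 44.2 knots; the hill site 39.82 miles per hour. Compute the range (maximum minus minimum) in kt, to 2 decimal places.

16.58 kt

the airport: 46.62 ft/s = 27.6216 kt.
the hill site: 39.82 mph = 34.6026 kt.
Spread: 44.2000 − 27.6216 = 16.58 kt.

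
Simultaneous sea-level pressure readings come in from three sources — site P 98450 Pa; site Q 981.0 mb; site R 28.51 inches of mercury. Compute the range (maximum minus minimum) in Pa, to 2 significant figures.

1900 Pa

site Q: 981.0 mb = 98100.00 Pa.
site R: 28.51 inHg = 96545.95 Pa.
Spread: 98450.00 − 96545.95 = 1900 Pa.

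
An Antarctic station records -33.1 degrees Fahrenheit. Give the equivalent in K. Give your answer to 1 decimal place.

237.0 K

First to °C: -36.17 °C.
Then to K: 237.0 K.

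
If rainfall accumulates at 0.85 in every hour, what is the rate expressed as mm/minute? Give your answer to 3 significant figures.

0.85 in/hour × 25.4 mm/in × 0.0166667 hour/minute = 0.360 mm/minute.

0.360 mm/minute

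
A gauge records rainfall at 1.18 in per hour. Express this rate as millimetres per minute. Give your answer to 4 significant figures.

1.18 in/hour × 25.4 mm/in × 0.0166667 hour/minute = 0.4995 mm/minute.

0.4995 mm/minute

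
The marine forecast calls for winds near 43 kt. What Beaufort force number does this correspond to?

43 kt lies in the Beaufort 9 band (strong gale, 41–47 kt).

Beaufort force 9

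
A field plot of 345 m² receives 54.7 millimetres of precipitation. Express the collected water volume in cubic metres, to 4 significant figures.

18.87 cubic metres

1 mm over 1 m² is 1 L, so volume = 54.7 × 345 = 18871.5 L = 18.87 m³.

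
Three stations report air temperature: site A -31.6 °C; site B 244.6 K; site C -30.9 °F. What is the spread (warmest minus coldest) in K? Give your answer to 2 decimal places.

site B: 244.6 K = -28.550 °C.
site C: -30.9 °F = -34.944 °C.
Spread: (-28.550) − (-34.944) = 6.394 °C.

6.39 K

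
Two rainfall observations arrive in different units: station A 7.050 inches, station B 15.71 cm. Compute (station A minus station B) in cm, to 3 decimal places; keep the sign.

2.197 cm

station A: 7.050 in = 17.90700 cm.
Difference: 17.90700 − 15.71000 = 2.197 cm.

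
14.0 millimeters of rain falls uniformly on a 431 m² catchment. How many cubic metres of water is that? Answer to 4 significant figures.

6.034 cubic metres

1 mm over 1 m² is 1 L, so volume = 14 × 431 = 6034 L = 6.034 m³.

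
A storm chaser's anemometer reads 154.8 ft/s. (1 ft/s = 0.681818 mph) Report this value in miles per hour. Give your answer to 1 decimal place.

105.5 mph

1 ft/s = 0.681818 mph, so 154.8 × 0.681818 = 105.5 mph.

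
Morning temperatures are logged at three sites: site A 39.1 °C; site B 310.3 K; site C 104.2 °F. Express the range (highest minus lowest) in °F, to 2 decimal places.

5.33 °F

site B: 310.3 K = 37.150 °C.
site C: 104.2 °F = 40.111 °C.
Spread: 40.111 − 37.150 = 2.961 °C = 5.33 °F.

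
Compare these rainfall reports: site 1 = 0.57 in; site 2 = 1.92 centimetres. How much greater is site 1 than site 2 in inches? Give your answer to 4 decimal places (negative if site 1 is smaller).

site 2: 1.92 cm = 0.755906 in.
Difference: 0.570000 − 0.755906 = -0.1859 in.

-0.1859 in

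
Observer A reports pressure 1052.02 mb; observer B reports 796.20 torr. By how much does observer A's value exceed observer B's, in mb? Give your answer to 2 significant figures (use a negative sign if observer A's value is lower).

observer B: 796.20 mmHg = 1061.513 mb.
Difference: 1052.020 − 1061.513 = -9.5 mb.

-9.5 mb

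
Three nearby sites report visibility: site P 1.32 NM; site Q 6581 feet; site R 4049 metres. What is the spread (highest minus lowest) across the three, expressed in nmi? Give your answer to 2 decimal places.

1.10 nmi

site Q: 6581 ft = 1.0831 nmi.
site R: 4049 m = 2.1863 nmi.
Spread: 2.1863 − 1.0831 = 1.10 nmi.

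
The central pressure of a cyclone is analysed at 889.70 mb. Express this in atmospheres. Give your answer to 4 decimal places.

0.8781 atm

1 mb = 0.000986923 atm, so 889.70 × 0.000986923 = 0.8781 atm.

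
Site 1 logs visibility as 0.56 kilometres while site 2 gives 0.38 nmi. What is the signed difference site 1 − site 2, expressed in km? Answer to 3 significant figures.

site 2: 0.38 nmi = 0.70376 km.
Difference: 0.56000 − 0.70376 = -0.144 km.

-0.144 km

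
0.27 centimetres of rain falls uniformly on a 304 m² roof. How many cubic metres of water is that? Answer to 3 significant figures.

Depth: 0.27 cm × 10 = 2.7 mm.
1 mm over 1 m² is 1 L, so volume = 2.7 × 304 = 820.8 L = 0.821 m³.

0.821 cubic metres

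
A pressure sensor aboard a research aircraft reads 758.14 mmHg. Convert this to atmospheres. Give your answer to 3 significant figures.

1 mmHg = 0.00131579 atm, so 758.14 × 0.00131579 = 0.998 atm.

0.998 atm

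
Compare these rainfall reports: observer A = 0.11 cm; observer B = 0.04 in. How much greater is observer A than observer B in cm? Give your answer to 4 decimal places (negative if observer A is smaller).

0.0084 cm

observer B: 0.04 in = 0.101600 cm.
Difference: 0.110000 − 0.101600 = 0.0084 cm.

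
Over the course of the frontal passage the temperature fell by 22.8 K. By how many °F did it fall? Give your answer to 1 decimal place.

Converting a difference, only the 9/5 scale factor applies: Δ°F = 22.8 × 1.8 = 41.0 °F.

41.0 °F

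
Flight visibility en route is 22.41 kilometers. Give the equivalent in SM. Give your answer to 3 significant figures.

1 km = 0.621371 SM, so 22.41 × 0.621371 = 13.9 SM.

13.9 SM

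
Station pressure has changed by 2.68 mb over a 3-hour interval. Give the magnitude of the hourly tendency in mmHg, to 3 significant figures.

2.68 mb / 3 h × 0.750062 mmHg/mb = 0.670 mmHg/h.

0.670 mmHg per hour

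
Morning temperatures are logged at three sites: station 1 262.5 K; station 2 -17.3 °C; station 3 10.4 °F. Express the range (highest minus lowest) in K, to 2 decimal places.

6.65 K

station 1: 262.5 K = -10.650 °C.
station 3: 10.4 °F = -12.000 °C.
Spread: (-10.650) − (-17.300) = 6.650 °C.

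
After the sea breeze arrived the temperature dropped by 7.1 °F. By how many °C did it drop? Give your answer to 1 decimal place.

3.9 °C

For a temperature change the 32° offset cancels: Δ°C = 7.1 × 0.5556 = 3.9 °C.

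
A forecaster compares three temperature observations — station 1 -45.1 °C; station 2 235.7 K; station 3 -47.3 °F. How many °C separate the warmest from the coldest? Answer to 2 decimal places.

7.65 °C

station 2: 235.7 K = -37.450 °C.
station 3: -47.3 °F = -44.056 °C.
Spread: (-37.450) − (-45.100) = 7.650 °C.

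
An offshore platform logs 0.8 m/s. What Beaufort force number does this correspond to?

Beaufort force 1

0.8 m/s lies in the Beaufort 1 band (light air, 0.3–1.5 m/s).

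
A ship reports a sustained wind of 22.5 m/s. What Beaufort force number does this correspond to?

22.5 m/s lies in the Beaufort 9 band (strong gale, 20.8–24.4 m/s).

Beaufort force 9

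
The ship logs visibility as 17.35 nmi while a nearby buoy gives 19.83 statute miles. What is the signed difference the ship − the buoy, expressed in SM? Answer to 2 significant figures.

the ship: 17.35 nmi = 19.9660 SM.
Difference: 19.9660 − 19.8300 = 0.14 SM.

0.14 SM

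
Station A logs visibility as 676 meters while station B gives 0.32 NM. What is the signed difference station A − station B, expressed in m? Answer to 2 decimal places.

83.36 m

station B: 0.32 nmi = 592.6400 m.
Difference: 676.0000 − 592.6400 = 83.36 m.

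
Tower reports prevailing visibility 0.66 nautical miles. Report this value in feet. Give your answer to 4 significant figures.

4010 ft

1 nmi = 6076.12 ft, so 0.66 × 6076.12 = 4010 ft.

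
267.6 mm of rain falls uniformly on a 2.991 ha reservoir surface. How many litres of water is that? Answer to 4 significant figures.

Area: 2.991 ha = 29910 m².
1 mm over 1 m² is 1 L, so volume = 267.6 × 29910 = 8003916 L ≈ 8004000 L.

8004000 litres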